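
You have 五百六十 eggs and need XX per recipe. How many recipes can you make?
Convert 五百六十 (Chinese numeral) → 5×100 + 6×10 = 560 (decimal)
Convert XX (Roman numeral) → 10 + 10 = 20 (decimal)
Compute 560 ÷ 20 = 28
28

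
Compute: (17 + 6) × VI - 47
Convert VI (Roman numeral) → 5 + 1 = 6 (decimal)
Expression in decimal: (17 + 6) × 6 - 47
Parentheses first: 17 + 6 = 23
Multiply: 23 × 6 = 138
Subtract: 138 - 47 = 91
91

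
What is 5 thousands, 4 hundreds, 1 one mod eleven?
Convert 5 thousands, 4 hundreds, 1 one (place-value notation) → 5×1000 + 4×100 + 1 = 5401 (decimal)
Convert eleven (English words) → 11 (decimal)
Compute 5401 mod 11 = 0
0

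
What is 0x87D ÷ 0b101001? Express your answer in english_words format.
Convert 0x87D (hexadecimal) → 8×256 + 7×16 + 13 = 2173 (decimal)
Convert 0b101001 (binary) → 32 + 8 + 1 = 41 (decimal)
Compute 2173 ÷ 41 = 53
Convert 53 (decimal) → fifty-three (English words)
fifty-three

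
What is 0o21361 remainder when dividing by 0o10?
Convert 0o21361 (octal) → 2×4096 + 1×512 + 3×64 + 6×8 + 1 = 8945 (decimal)
Convert 0o10 (octal) → 1×8 = 8 (decimal)
Compute 8945 mod 8 = 1
1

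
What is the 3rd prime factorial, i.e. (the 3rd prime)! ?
Convert the 3rd prime (prime index) → 5 (decimal)
Compute 5! = 120
120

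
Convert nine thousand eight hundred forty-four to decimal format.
Convert nine thousand eight hundred forty-four (English words) → 9×1000 + 8×100 + 44 = 9844 (decimal)
9844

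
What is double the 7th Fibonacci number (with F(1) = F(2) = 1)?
The 7th Fibonacci number (with F(1) = F(2) = 1): 1, 1, 2, 3, 5, 8, 13 → 13
Compute 13 × 2 = 26
26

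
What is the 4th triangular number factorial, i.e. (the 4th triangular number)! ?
Convert the 4th triangular number (triangular index) → 4×5/2 = 10 (decimal)
Compute 10! = 3628800
3628800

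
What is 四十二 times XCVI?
Convert 四十二 (Chinese numeral) → 4×10 + 2 = 42 (decimal)
Convert XCVI (Roman numeral) → 90 + 5 + 1 = 96 (decimal)
Compute 42 × 96 = 4032
4032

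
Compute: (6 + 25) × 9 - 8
Parentheses first: 6 + 25 = 31
Multiply: 31 × 9 = 279
Subtract: 279 - 8 = 271
271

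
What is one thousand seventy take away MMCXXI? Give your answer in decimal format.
Convert one thousand seventy (English words) → 1×1000 + 70 = 1070 (decimal)
Convert MMCXXI (Roman numeral) → 1000 + 1000 + 100 + 10 + 10 + 1 = 2121 (decimal)
Compute 1070 - 2121 = -1051
-1051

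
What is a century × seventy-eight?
Convert a century (colloquial) → 100 (decimal)
Convert seventy-eight (English words) → 78 (decimal)
Compute 100 × 78 = 7800
7800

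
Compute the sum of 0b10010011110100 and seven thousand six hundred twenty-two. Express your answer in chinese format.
Convert 0b10010011110100 (binary) → 8192 + 1024 + 128 + 64 + 32 + 16 + 4 = 9460 (decimal)
Convert seven thousand six hundred twenty-two (English words) → 7×1000 + 6×100 + 22 = 7622 (decimal)
Compute 9460 + 7622 = 17082
Convert 17082 (decimal) → 17082 = 1×10000 + 7×1000 + 8×10 + 2 → 一万七千零八十二 (Chinese numeral)
一万七千零八十二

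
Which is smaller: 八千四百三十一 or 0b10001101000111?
Convert 八千四百三十一 (Chinese numeral) → 8×1000 + 4×100 + 3×10 + 1 = 8431 (decimal)
Convert 0b10001101000111 (binary) → 8192 + 512 + 256 + 64 + 4 + 2 + 1 = 9031 (decimal)
Compare 8431 vs 9031: smaller = 8431
8431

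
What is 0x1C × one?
Convert 0x1C (hexadecimal) → 1×16 + 12 = 28 (decimal)
Convert one (English words) → 1 (decimal)
Compute 28 × 1 = 28
28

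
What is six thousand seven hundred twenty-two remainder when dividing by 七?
Convert six thousand seven hundred twenty-two (English words) → 6×1000 + 7×100 + 22 = 6722 (decimal)
Convert 七 (Chinese numeral) → 7 (decimal)
Compute 6722 mod 7 = 2
2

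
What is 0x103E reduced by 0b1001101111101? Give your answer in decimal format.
Convert 0x103E (hexadecimal) → 1×4096 + 3×16 + 14 = 4158 (decimal)
Convert 0b1001101111101 (binary) → 4096 + 512 + 256 + 64 + 32 + 16 + 8 + 4 + 1 = 4989 (decimal)
Compute 4158 - 4989 = -831
-831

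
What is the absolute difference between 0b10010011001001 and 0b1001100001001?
Convert 0b10010011001001 (binary) → 8192 + 1024 + 128 + 64 + 8 + 1 = 9417 (decimal)
Convert 0b1001100001001 (binary) → 4096 + 512 + 256 + 8 + 1 = 4873 (decimal)
Compute |9417 - 4873| = 4544
4544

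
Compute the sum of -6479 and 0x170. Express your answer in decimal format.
Convert 0x170 (hexadecimal) → 1×256 + 7×16 = 368 (decimal)
Compute -6479 + 368 = -6111
-6111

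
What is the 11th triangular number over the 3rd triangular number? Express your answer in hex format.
Convert the 11th triangular number (triangular index) → 11×12/2 = 66 (decimal)
Convert the 3rd triangular number (triangular index) → 3×4/2 = 6 (decimal)
Compute 66 ÷ 6 = 11
Convert 11 (decimal) → 0xB (hexadecimal)
0xB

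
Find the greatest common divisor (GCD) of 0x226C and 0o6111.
Convert 0x226C (hexadecimal) → 2×4096 + 2×256 + 6×16 + 12 = 8812 (decimal)
Convert 0o6111 (octal) → 6×512 + 1×64 + 1×8 + 1 = 3145 (decimal)
Compute gcd(8812, 3145) = 1
1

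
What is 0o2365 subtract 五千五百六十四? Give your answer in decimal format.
Convert 0o2365 (octal) → 2×512 + 3×64 + 6×8 + 5 = 1269 (decimal)
Convert 五千五百六十四 (Chinese numeral) → 5×1000 + 5×100 + 6×10 + 4 = 5564 (decimal)
Compute 1269 - 5564 = -4295
-4295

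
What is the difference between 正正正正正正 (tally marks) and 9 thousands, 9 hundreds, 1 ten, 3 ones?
Convert 正正正正正正 (tally marks) → 5 + 5 + 5 + 5 + 5 + 5 = 30 (decimal)
Convert 9 thousands, 9 hundreds, 1 ten, 3 ones (place-value notation) → 9×1000 + 9×100 + 1×10 + 3 = 9913 (decimal)
Difference: |30 - 9913| = 9883
9883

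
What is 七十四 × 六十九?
Convert 七十四 (Chinese numeral) → 7×10 + 4 = 74 (decimal)
Convert 六十九 (Chinese numeral) → 6×10 + 9 = 69 (decimal)
Compute 74 × 69 = 5106
5106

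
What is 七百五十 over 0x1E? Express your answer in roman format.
Convert 七百五十 (Chinese numeral) → 7×100 + 5×10 = 750 (decimal)
Convert 0x1E (hexadecimal) → 1×16 + 14 = 30 (decimal)
Compute 750 ÷ 30 = 25
Convert 25 (decimal) → 25 = 10 + 10 + 5 → XXV (Roman numeral)
XXV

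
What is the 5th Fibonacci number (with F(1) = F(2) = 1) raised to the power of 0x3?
Convert the 5th Fibonacci number (with F(1) = F(2) = 1) (Fibonacci index) → 1, 1, 2, 3, 5 → 5 (decimal)
Convert 0x3 (hexadecimal) → 3 (decimal)
Compute 5 ^ 3 = 125
125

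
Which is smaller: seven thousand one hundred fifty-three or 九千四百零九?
Convert seven thousand one hundred fifty-three (English words) → 7×1000 + 1×100 + 53 = 7153 (decimal)
Convert 九千四百零九 (Chinese numeral) → 9×1000 + 4×100 + 9 = 9409 (decimal)
Compare 7153 vs 9409: smaller = 7153
7153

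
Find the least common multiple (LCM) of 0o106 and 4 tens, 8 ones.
Convert 0o106 (octal) → 1×64 + 6 = 70 (decimal)
Convert 4 tens, 8 ones (place-value notation) → 4×10 + 8 = 48 (decimal)
Compute lcm(70, 48) = 1680
1680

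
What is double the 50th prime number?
The 50th prime number = 229
Compute 229 × 2 = 458
458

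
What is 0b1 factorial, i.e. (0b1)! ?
Convert 0b1 (binary) → 1 (decimal)
Compute 1! = 1
1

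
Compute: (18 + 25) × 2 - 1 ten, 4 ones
Convert 1 ten, 4 ones (place-value notation) → 1×10 + 4 = 14 (decimal)
Expression in decimal: (18 + 25) × 2 - 14
Parentheses first: 18 + 25 = 43
Multiply: 43 × 2 = 86
Subtract: 86 - 14 = 72
72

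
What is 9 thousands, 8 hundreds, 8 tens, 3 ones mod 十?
Convert 9 thousands, 8 hundreds, 8 tens, 3 ones (place-value notation) → 9×1000 + 8×100 + 8×10 + 3 = 9883 (decimal)
Convert 十 (Chinese numeral) → 1×10 = 10 (decimal)
Compute 9883 mod 10 = 3
3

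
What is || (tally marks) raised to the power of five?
Convert || (tally marks) → 2 (decimal)
Convert five (English words) → 5 (decimal)
Compute 2 ^ 5 = 32
32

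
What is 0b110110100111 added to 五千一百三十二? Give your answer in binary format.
Convert 0b110110100111 (binary) → 2048 + 1024 + 256 + 128 + 32 + 4 + 2 + 1 = 3495 (decimal)
Convert 五千一百三十二 (Chinese numeral) → 5×1000 + 1×100 + 3×10 + 2 = 5132 (decimal)
Compute 3495 + 5132 = 8627
Convert 8627 (decimal) → 8627 = 8192 + 256 + 128 + 32 + 16 + 2 + 1 → 0b10000110110011 (binary)
0b10000110110011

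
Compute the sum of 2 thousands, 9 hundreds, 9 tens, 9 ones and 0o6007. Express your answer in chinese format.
Convert 2 thousands, 9 hundreds, 9 tens, 9 ones (place-value notation) → 2×1000 + 9×100 + 9×10 + 9 = 2999 (decimal)
Convert 0o6007 (octal) → 6×512 + 7 = 3079 (decimal)
Compute 2999 + 3079 = 6078
Convert 6078 (decimal) → 6078 = 6×1000 + 7×10 + 8 → 六千零七十八 (Chinese numeral)
六千零七十八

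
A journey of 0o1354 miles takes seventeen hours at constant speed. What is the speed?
Convert 0o1354 (octal) → 1×512 + 3×64 + 5×8 + 4 = 748 (decimal)
Convert seventeen (English words) → 17 (decimal)
Compute 748 ÷ 17 = 44
44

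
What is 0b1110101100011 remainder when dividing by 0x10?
Convert 0b1110101100011 (binary) → 4096 + 2048 + 1024 + 256 + 64 + 32 + 2 + 1 = 7523 (decimal)
Convert 0x10 (hexadecimal) → 1×16 = 16 (decimal)
Compute 7523 mod 16 = 3
3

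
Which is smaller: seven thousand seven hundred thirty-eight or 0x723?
Convert seven thousand seven hundred thirty-eight (English words) → 7×1000 + 7×100 + 38 = 7738 (decimal)
Convert 0x723 (hexadecimal) → 7×256 + 2×16 + 3 = 1827 (decimal)
Compare 7738 vs 1827: smaller = 1827
1827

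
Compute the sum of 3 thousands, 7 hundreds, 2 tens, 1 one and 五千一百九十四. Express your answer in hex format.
Convert 3 thousands, 7 hundreds, 2 tens, 1 one (place-value notation) → 3×1000 + 7×100 + 2×10 + 1 = 3721 (decimal)
Convert 五千一百九十四 (Chinese numeral) → 5×1000 + 1×100 + 9×10 + 4 = 5194 (decimal)
Compute 3721 + 5194 = 8915
Convert 8915 (decimal) → 8915 = 2×4096 + 2×256 + 13×16 + 3 → 0x22D3 (hexadecimal)
0x22D3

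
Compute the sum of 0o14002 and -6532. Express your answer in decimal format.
Convert 0o14002 (octal) → 1×4096 + 4×512 + 2 = 6146 (decimal)
Compute 6146 + -6532 = -386
-386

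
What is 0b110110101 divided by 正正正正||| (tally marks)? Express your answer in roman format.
Convert 0b110110101 (binary) → 256 + 128 + 32 + 16 + 4 + 1 = 437 (decimal)
Convert 正正正正||| (tally marks) → 5 + 5 + 5 + 5 + 3 = 23 (decimal)
Compute 437 ÷ 23 = 19
Convert 19 (decimal) → 19 = 10 + 9 → XIX (Roman numeral)
XIX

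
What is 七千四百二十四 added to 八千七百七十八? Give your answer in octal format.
Convert 七千四百二十四 (Chinese numeral) → 7×1000 + 4×100 + 2×10 + 4 = 7424 (decimal)
Convert 八千七百七十八 (Chinese numeral) → 8×1000 + 7×100 + 7×10 + 8 = 8778 (decimal)
Compute 7424 + 8778 = 16202
Convert 16202 (decimal) → 16202 = 3×4096 + 7×512 + 5×64 + 1×8 + 2 → 0o37512 (octal)
0o37512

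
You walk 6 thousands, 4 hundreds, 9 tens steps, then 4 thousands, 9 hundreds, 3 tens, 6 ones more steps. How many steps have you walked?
Convert 6 thousands, 4 hundreds, 9 tens (place-value notation) → 6×1000 + 4×100 + 9×10 = 6490 (decimal)
Convert 4 thousands, 9 hundreds, 3 tens, 6 ones (place-value notation) → 4×1000 + 9×100 + 3×10 + 6 = 4936 (decimal)
Compute 6490 + 4936 = 11426
11426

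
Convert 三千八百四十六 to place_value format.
Convert 三千八百四十六 (Chinese numeral) → 3×1000 + 8×100 + 4×10 + 6 = 3846 (decimal)
Convert 3846 (decimal) → 3846 = 3×1000 + 8×100 + 4×10 + 6 → 3 thousands, 8 hundreds, 4 tens, 6 ones (place-value notation)
3 thousands, 8 hundreds, 4 tens, 6 ones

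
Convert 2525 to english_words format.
Convert 2525 (decimal) → 2525 = 2×1000 + 5×100 + 25 → two thousand five hundred twenty-five (English words)
two thousand five hundred twenty-five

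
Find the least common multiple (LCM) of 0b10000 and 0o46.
Convert 0b10000 (binary) → 16 (decimal)
Convert 0o46 (octal) → 4×8 + 6 = 38 (decimal)
Compute lcm(16, 38) = 304
304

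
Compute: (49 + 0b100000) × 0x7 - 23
Convert 0b100000 (binary) → 32 (decimal)
Convert 0x7 (hexadecimal) → 7 (decimal)
Expression in decimal: (49 + 32) × 7 - 23
Parentheses first: 49 + 32 = 81
Multiply: 81 × 7 = 567
Subtract: 567 - 23 = 544
544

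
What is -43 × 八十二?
Convert 八十二 (Chinese numeral) → 8×10 + 2 = 82 (decimal)
Compute -43 × 82 = -3526
-3526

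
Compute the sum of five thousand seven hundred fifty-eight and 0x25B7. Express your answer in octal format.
Convert five thousand seven hundred fifty-eight (English words) → 5×1000 + 7×100 + 58 = 5758 (decimal)
Convert 0x25B7 (hexadecimal) → 2×4096 + 5×256 + 11×16 + 7 = 9655 (decimal)
Compute 5758 + 9655 = 15413
Convert 15413 (decimal) → 15413 = 3×4096 + 6×512 + 6×8 + 5 → 0o36065 (octal)
0o36065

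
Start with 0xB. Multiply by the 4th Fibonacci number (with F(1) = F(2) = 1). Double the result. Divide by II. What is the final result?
Convert 0xB (hexadecimal) → 11 (decimal)
Start: 11
Convert the 4th Fibonacci number (with F(1) = F(2) = 1) (Fibonacci index) → 1, 1, 2, 3 → 3 (decimal)
11 × 3 = 33
33 × 2 = 66
Convert II (Roman numeral) → 1 + 1 = 2 (decimal)
66 ÷ 2 = 33
33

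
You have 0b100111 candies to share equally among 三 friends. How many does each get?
Convert 0b100111 (binary) → 32 + 4 + 2 + 1 = 39 (decimal)
Convert 三 (Chinese numeral) → 3 (decimal)
Compute 39 ÷ 3 = 13
13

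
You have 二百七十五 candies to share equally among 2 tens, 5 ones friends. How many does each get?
Convert 二百七十五 (Chinese numeral) → 2×100 + 7×10 + 5 = 275 (decimal)
Convert 2 tens, 5 ones (place-value notation) → 2×10 + 5 = 25 (decimal)
Compute 275 ÷ 25 = 11
11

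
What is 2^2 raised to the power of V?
Convert 2^2 (power) → 4 (decimal)
Convert V (Roman numeral) → 5 (decimal)
Compute 4 ^ 5 = 1024
1024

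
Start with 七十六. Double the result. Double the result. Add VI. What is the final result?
Convert 七十六 (Chinese numeral) → 7×10 + 6 = 76 (decimal)
Start: 76
76 × 2 = 152
152 × 2 = 304
Convert VI (Roman numeral) → 5 + 1 = 6 (decimal)
304 + 6 = 310
310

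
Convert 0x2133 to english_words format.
Convert 0x2133 (hexadecimal) → 2×4096 + 1×256 + 3×16 + 3 = 8499 (decimal)
Convert 8499 (decimal) → 8499 = 8×1000 + 4×100 + 99 → eight thousand four hundred ninety-nine (English words)
eight thousand four hundred ninety-nine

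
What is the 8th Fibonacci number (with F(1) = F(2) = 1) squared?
The 8th Fibonacci number (with F(1) = F(2) = 1): 1, 1, 2, 3, 5, 8, 13, 21 → 21
Compute 21² = 21 × 21 = 441
441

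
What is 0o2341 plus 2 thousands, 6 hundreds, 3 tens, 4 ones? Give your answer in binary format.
Convert 0o2341 (octal) → 2×512 + 3×64 + 4×8 + 1 = 1249 (decimal)
Convert 2 thousands, 6 hundreds, 3 tens, 4 ones (place-value notation) → 2×1000 + 6×100 + 3×10 + 4 = 2634 (decimal)
Compute 1249 + 2634 = 3883
Convert 3883 (decimal) → 3883 = 2048 + 1024 + 512 + 256 + 32 + 8 + 2 + 1 → 0b111100101011 (binary)
0b111100101011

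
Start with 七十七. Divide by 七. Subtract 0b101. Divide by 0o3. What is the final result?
Convert 七十七 (Chinese numeral) → 7×10 + 7 = 77 (decimal)
Start: 77
Convert 七 (Chinese numeral) → 7 (decimal)
77 ÷ 7 = 11
Convert 0b101 (binary) → 4 + 1 = 5 (decimal)
11 - 5 = 6
Convert 0o3 (octal) → 3 (decimal)
6 ÷ 3 = 2
2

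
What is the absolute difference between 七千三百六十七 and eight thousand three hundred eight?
Convert 七千三百六十七 (Chinese numeral) → 7×1000 + 3×100 + 6×10 + 7 = 7367 (decimal)
Convert eight thousand three hundred eight (English words) → 8×1000 + 3×100 + 8 = 8308 (decimal)
Compute |7367 - 8308| = 941
941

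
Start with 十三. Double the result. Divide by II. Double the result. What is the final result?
Convert 十三 (Chinese numeral) → 1×10 + 3 = 13 (decimal)
Start: 13
13 × 2 = 26
Convert II (Roman numeral) → 1 + 1 = 2 (decimal)
26 ÷ 2 = 13
13 × 2 = 26
26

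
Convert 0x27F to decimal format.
Convert 0x27F (hexadecimal) → 2×256 + 7×16 + 15 = 639 (decimal)
639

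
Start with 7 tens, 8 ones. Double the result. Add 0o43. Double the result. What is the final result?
Convert 7 tens, 8 ones (place-value notation) → 7×10 + 8 = 78 (decimal)
Start: 78
78 × 2 = 156
Convert 0o43 (octal) → 4×8 + 3 = 35 (decimal)
156 + 35 = 191
191 × 2 = 382
382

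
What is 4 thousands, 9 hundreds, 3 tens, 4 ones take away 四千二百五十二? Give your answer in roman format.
Convert 4 thousands, 9 hundreds, 3 tens, 4 ones (place-value notation) → 4×1000 + 9×100 + 3×10 + 4 = 4934 (decimal)
Convert 四千二百五十二 (Chinese numeral) → 4×1000 + 2×100 + 5×10 + 2 = 4252 (decimal)
Compute 4934 - 4252 = 682
Convert 682 (decimal) → 682 = 500 + 100 + 50 + 10 + 10 + 10 + 1 + 1 → DCLXXXII (Roman numeral)
DCLXXXII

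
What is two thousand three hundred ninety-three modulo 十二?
Convert two thousand three hundred ninety-three (English words) → 2×1000 + 3×100 + 93 = 2393 (decimal)
Convert 十二 (Chinese numeral) → 1×10 + 2 = 12 (decimal)
Compute 2393 mod 12 = 5
5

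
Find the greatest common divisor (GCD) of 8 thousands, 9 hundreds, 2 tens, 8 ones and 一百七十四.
Convert 8 thousands, 9 hundreds, 2 tens, 8 ones (place-value notation) → 8×1000 + 9×100 + 2×10 + 8 = 8928 (decimal)
Convert 一百七十四 (Chinese numeral) → 1×100 + 7×10 + 4 = 174 (decimal)
Compute gcd(8928, 174) = 6
6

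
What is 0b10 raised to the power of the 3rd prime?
Convert 0b10 (binary) → 2 (decimal)
Convert the 3rd prime (prime index) → 5 (decimal)
Compute 2 ^ 5 = 32
32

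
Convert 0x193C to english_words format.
Convert 0x193C (hexadecimal) → 1×4096 + 9×256 + 3×16 + 12 = 6460 (decimal)
Convert 6460 (decimal) → 6460 = 6×1000 + 4×100 + 60 → six thousand four hundred sixty (English words)
six thousand four hundred sixty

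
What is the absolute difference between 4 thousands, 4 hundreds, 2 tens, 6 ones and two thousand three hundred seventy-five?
Convert 4 thousands, 4 hundreds, 2 tens, 6 ones (place-value notation) → 4×1000 + 4×100 + 2×10 + 6 = 4426 (decimal)
Convert two thousand three hundred seventy-five (English words) → 2×1000 + 3×100 + 75 = 2375 (decimal)
Compute |4426 - 2375| = 2051
2051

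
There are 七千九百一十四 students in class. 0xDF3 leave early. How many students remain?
Convert 七千九百一十四 (Chinese numeral) → 7×1000 + 9×100 + 1×10 + 4 = 7914 (decimal)
Convert 0xDF3 (hexadecimal) → 13×256 + 15×16 + 3 = 3571 (decimal)
Compute 7914 - 3571 = 4343
4343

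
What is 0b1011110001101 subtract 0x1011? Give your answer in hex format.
Convert 0b1011110001101 (binary) → 4096 + 1024 + 512 + 256 + 128 + 8 + 4 + 1 = 6029 (decimal)
Convert 0x1011 (hexadecimal) → 1×4096 + 1×16 + 1 = 4113 (decimal)
Compute 6029 - 4113 = 1916
Convert 1916 (decimal) → 1916 = 7×256 + 7×16 + 12 → 0x77C (hexadecimal)
0x77C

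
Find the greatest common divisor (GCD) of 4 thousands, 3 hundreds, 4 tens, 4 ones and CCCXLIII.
Convert 4 thousands, 3 hundreds, 4 tens, 4 ones (place-value notation) → 4×1000 + 3×100 + 4×10 + 4 = 4344 (decimal)
Convert CCCXLIII (Roman numeral) → 100 + 100 + 100 + 40 + 1 + 1 + 1 = 343 (decimal)
Compute gcd(4344, 343) = 1
1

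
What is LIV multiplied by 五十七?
Convert LIV (Roman numeral) → 50 + 4 = 54 (decimal)
Convert 五十七 (Chinese numeral) → 5×10 + 7 = 57 (decimal)
Compute 54 × 57 = 3078
3078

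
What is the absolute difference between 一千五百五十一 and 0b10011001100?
Convert 一千五百五十一 (Chinese numeral) → 1×1000 + 5×100 + 5×10 + 1 = 1551 (decimal)
Convert 0b10011001100 (binary) → 1024 + 128 + 64 + 8 + 4 = 1228 (decimal)
Compute |1551 - 1228| = 323
323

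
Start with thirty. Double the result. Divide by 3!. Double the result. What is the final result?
Convert thirty (English words) → 30 (decimal)
Start: 30
30 × 2 = 60
Convert 3! (factorial) → 6 (decimal)
60 ÷ 6 = 10
10 × 2 = 20
20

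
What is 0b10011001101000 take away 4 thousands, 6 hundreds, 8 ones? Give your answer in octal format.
Convert 0b10011001101000 (binary) → 8192 + 1024 + 512 + 64 + 32 + 8 = 9832 (decimal)
Convert 4 thousands, 6 hundreds, 8 ones (place-value notation) → 4×1000 + 6×100 + 8 = 4608 (decimal)
Compute 9832 - 4608 = 5224
Convert 5224 (decimal) → 5224 = 1×4096 + 2×512 + 1×64 + 5×8 → 0o12150 (octal)
0o12150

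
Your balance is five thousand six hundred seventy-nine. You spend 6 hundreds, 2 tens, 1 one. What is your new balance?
Convert five thousand six hundred seventy-nine (English words) → 5×1000 + 6×100 + 79 = 5679 (decimal)
Convert 6 hundreds, 2 tens, 1 one (place-value notation) → 6×100 + 2×10 + 1 = 621 (decimal)
Compute 5679 - 621 = 5058
5058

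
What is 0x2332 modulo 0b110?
Convert 0x2332 (hexadecimal) → 2×4096 + 3×256 + 3×16 + 2 = 9010 (decimal)
Convert 0b110 (binary) → 4 + 2 = 6 (decimal)
Compute 9010 mod 6 = 4
4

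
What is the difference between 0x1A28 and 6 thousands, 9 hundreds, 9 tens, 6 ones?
Convert 0x1A28 (hexadecimal) → 1×4096 + 10×256 + 2×16 + 8 = 6696 (decimal)
Convert 6 thousands, 9 hundreds, 9 tens, 6 ones (place-value notation) → 6×1000 + 9×100 + 9×10 + 6 = 6996 (decimal)
Difference: |6696 - 6996| = 300
300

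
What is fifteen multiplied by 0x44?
Convert fifteen (English words) → 15 (decimal)
Convert 0x44 (hexadecimal) → 4×16 + 4 = 68 (decimal)
Compute 15 × 68 = 1020
1020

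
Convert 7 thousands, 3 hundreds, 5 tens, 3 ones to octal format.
Convert 7 thousands, 3 hundreds, 5 tens, 3 ones (place-value notation) → 7×1000 + 3×100 + 5×10 + 3 = 7353 (decimal)
Convert 7353 (decimal) → 7353 = 1×4096 + 6×512 + 2×64 + 7×8 + 1 → 0o16271 (octal)
0o16271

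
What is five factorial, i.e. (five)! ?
Convert five (English words) → 5 (decimal)
Compute 5! = 120
120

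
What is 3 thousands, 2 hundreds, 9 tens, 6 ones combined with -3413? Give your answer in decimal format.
Convert 3 thousands, 2 hundreds, 9 tens, 6 ones (place-value notation) → 3×1000 + 2×100 + 9×10 + 6 = 3296 (decimal)
Compute 3296 + -3413 = -117
-117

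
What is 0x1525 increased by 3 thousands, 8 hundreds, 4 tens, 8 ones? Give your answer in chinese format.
Convert 0x1525 (hexadecimal) → 1×4096 + 5×256 + 2×16 + 5 = 5413 (decimal)
Convert 3 thousands, 8 hundreds, 4 tens, 8 ones (place-value notation) → 3×1000 + 8×100 + 4×10 + 8 = 3848 (decimal)
Compute 5413 + 3848 = 9261
Convert 9261 (decimal) → 9261 = 9×1000 + 2×100 + 6×10 + 1 → 九千二百六十一 (Chinese numeral)
九千二百六十一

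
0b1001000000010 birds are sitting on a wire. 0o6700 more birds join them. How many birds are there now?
Convert 0b1001000000010 (binary) → 4096 + 512 + 2 = 4610 (decimal)
Convert 0o6700 (octal) → 6×512 + 7×64 = 3520 (decimal)
Compute 4610 + 3520 = 8130
8130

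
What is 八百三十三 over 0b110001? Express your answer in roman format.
Convert 八百三十三 (Chinese numeral) → 8×100 + 3×10 + 3 = 833 (decimal)
Convert 0b110001 (binary) → 32 + 16 + 1 = 49 (decimal)
Compute 833 ÷ 49 = 17
Convert 17 (decimal) → 17 = 10 + 5 + 1 + 1 → XVII (Roman numeral)
XVII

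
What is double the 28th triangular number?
The 28th triangular number = 28×29/2 = 406
Compute 406 × 2 = 812
812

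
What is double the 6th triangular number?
The 6th triangular number = 6×7/2 = 21
Compute 21 × 2 = 42
42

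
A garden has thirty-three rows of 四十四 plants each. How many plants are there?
Convert 四十四 (Chinese numeral) → 4×10 + 4 = 44 (decimal)
Convert thirty-three (English words) → 33 (decimal)
Compute 44 × 33 = 1452
1452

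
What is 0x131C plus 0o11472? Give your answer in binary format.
Convert 0x131C (hexadecimal) → 1×4096 + 3×256 + 1×16 + 12 = 4892 (decimal)
Convert 0o11472 (octal) → 1×4096 + 1×512 + 4×64 + 7×8 + 2 = 4922 (decimal)
Compute 4892 + 4922 = 9814
Convert 9814 (decimal) → 9814 = 8192 + 1024 + 512 + 64 + 16 + 4 + 2 → 0b10011001010110 (binary)
0b10011001010110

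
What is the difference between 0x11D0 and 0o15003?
Convert 0x11D0 (hexadecimal) → 1×4096 + 1×256 + 13×16 = 4560 (decimal)
Convert 0o15003 (octal) → 1×4096 + 5×512 + 3 = 6659 (decimal)
Difference: |4560 - 6659| = 2099
2099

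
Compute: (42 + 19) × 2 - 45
Parentheses first: 42 + 19 = 61
Multiply: 61 × 2 = 122
Subtract: 122 - 45 = 77
77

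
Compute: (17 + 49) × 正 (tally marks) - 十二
Convert 正 (tally marks) → 5 (decimal)
Convert 十二 (Chinese numeral) → 1×10 + 2 = 12 (decimal)
Expression in decimal: (17 + 49) × 5 - 12
Parentheses first: 17 + 49 = 66
Multiply: 66 × 5 = 330
Subtract: 330 - 12 = 318
318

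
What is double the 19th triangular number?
The 19th triangular number = 19×20/2 = 190
Compute 190 × 2 = 380
380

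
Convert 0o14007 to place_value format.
Convert 0o14007 (octal) → 1×4096 + 4×512 + 7 = 6151 (decimal)
Convert 6151 (decimal) → 6151 = 6×1000 + 1×100 + 5×10 + 1 → 6 thousands, 1 hundred, 5 tens, 1 one (place-value notation)
6 thousands, 1 hundred, 5 tens, 1 one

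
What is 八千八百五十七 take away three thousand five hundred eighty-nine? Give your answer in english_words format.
Convert 八千八百五十七 (Chinese numeral) → 8×1000 + 8×100 + 5×10 + 7 = 8857 (decimal)
Convert three thousand five hundred eighty-nine (English words) → 3×1000 + 5×100 + 89 = 3589 (decimal)
Compute 8857 - 3589 = 5268
Convert 5268 (decimal) → 5268 = 5×1000 + 2×100 + 68 → five thousand two hundred sixty-eight (English words)
five thousand two hundred sixty-eight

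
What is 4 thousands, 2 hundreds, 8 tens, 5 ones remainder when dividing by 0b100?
Convert 4 thousands, 2 hundreds, 8 tens, 5 ones (place-value notation) → 4×1000 + 2×100 + 8×10 + 5 = 4285 (decimal)
Convert 0b100 (binary) → 4 (decimal)
Compute 4285 mod 4 = 1
1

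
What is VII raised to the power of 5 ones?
Convert VII (Roman numeral) → 5 + 1 + 1 = 7 (decimal)
Convert 5 ones (place-value notation) → 5 (decimal)
Compute 7 ^ 5 = 16807
16807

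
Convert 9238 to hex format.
Convert 9238 (decimal) → 9238 = 2×4096 + 4×256 + 1×16 + 6 → 0x2416 (hexadecimal)
0x2416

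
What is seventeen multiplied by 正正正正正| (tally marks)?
Convert seventeen (English words) → 17 (decimal)
Convert 正正正正正| (tally marks) → 5 + 5 + 5 + 5 + 5 + 1 = 26 (decimal)
Compute 17 × 26 = 442
442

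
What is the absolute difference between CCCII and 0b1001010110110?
Convert CCCII (Roman numeral) → 100 + 100 + 100 + 1 + 1 = 302 (decimal)
Convert 0b1001010110110 (binary) → 4096 + 512 + 128 + 32 + 16 + 4 + 2 = 4790 (decimal)
Compute |302 - 4790| = 4488
4488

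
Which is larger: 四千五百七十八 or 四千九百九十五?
Convert 四千五百七十八 (Chinese numeral) → 4×1000 + 5×100 + 7×10 + 8 = 4578 (decimal)
Convert 四千九百九十五 (Chinese numeral) → 4×1000 + 9×100 + 9×10 + 5 = 4995 (decimal)
Compare 4578 vs 4995: larger = 4995
4995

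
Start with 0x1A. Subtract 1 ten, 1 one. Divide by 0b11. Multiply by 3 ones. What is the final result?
Convert 0x1A (hexadecimal) → 1×16 + 10 = 26 (decimal)
Start: 26
Convert 1 ten, 1 one (place-value notation) → 1×10 + 1 = 11 (decimal)
26 - 11 = 15
Convert 0b11 (binary) → 2 + 1 = 3 (decimal)
15 ÷ 3 = 5
Convert 3 ones (place-value notation) → 3 (decimal)
5 × 3 = 15
15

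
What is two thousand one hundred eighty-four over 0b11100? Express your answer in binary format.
Convert two thousand one hundred eighty-four (English words) → 2×1000 + 1×100 + 84 = 2184 (decimal)
Convert 0b11100 (binary) → 16 + 8 + 4 = 28 (decimal)
Compute 2184 ÷ 28 = 78
Convert 78 (decimal) → 78 = 64 + 8 + 4 + 2 → 0b1001110 (binary)
0b1001110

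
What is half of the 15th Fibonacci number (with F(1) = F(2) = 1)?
The 15th Fibonacci number (with F(1) = F(2) = 1): 1, 1, 2, 3, 5, 8, 13, 21, 34, 55, 89, 144, 233, 377, 610 → 610
Compute 610 ÷ 2 = 305
305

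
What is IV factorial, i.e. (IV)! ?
Convert IV (Roman numeral) → 4 (decimal)
Compute 4! = 24
24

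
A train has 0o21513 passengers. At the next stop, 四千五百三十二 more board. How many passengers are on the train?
Convert 0o21513 (octal) → 2×4096 + 1×512 + 5×64 + 1×8 + 3 = 9035 (decimal)
Convert 四千五百三十二 (Chinese numeral) → 4×1000 + 5×100 + 3×10 + 2 = 4532 (decimal)
Compute 9035 + 4532 = 13567
13567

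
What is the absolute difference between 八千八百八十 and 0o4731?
Convert 八千八百八十 (Chinese numeral) → 8×1000 + 8×100 + 8×10 = 8880 (decimal)
Convert 0o4731 (octal) → 4×512 + 7×64 + 3×8 + 1 = 2521 (decimal)
Compute |8880 - 2521| = 6359
6359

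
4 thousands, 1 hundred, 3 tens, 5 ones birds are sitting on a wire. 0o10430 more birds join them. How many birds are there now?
Convert 4 thousands, 1 hundred, 3 tens, 5 ones (place-value notation) → 4×1000 + 1×100 + 3×10 + 5 = 4135 (decimal)
Convert 0o10430 (octal) → 1×4096 + 4×64 + 3×8 = 4376 (decimal)
Compute 4135 + 4376 = 8511
8511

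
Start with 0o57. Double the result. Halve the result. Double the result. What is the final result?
Convert 0o57 (octal) → 5×8 + 7 = 47 (decimal)
Start: 47
47 × 2 = 94
94 ÷ 2 = 47
47 × 2 = 94
94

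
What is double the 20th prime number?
The 20th prime number = 71
Compute 71 × 2 = 142
142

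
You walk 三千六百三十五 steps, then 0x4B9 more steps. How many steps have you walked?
Convert 三千六百三十五 (Chinese numeral) → 3×1000 + 6×100 + 3×10 + 5 = 3635 (decimal)
Convert 0x4B9 (hexadecimal) → 4×256 + 11×16 + 9 = 1209 (decimal)
Compute 3635 + 1209 = 4844
4844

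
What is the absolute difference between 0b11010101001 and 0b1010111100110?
Convert 0b11010101001 (binary) → 1024 + 512 + 128 + 32 + 8 + 1 = 1705 (decimal)
Convert 0b1010111100110 (binary) → 4096 + 1024 + 256 + 128 + 64 + 32 + 4 + 2 = 5606 (decimal)
Compute |1705 - 5606| = 3901
3901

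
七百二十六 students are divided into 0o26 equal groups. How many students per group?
Convert 七百二十六 (Chinese numeral) → 7×100 + 2×10 + 6 = 726 (decimal)
Convert 0o26 (octal) → 2×8 + 6 = 22 (decimal)
Compute 726 ÷ 22 = 33
33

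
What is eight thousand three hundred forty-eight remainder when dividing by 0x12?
Convert eight thousand three hundred forty-eight (English words) → 8×1000 + 3×100 + 48 = 8348 (decimal)
Convert 0x12 (hexadecimal) → 1×16 + 2 = 18 (decimal)
Compute 8348 mod 18 = 14
14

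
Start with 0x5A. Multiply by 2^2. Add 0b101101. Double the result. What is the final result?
Convert 0x5A (hexadecimal) → 5×16 + 10 = 90 (decimal)
Start: 90
Convert 2^2 (power) → 4 (decimal)
90 × 4 = 360
Convert 0b101101 (binary) → 32 + 8 + 4 + 1 = 45 (decimal)
360 + 45 = 405
405 × 2 = 810
810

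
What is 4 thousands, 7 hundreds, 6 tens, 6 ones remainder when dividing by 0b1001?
Convert 4 thousands, 7 hundreds, 6 tens, 6 ones (place-value notation) → 4×1000 + 7×100 + 6×10 + 6 = 4766 (decimal)
Convert 0b1001 (binary) → 8 + 1 = 9 (decimal)
Compute 4766 mod 9 = 5
5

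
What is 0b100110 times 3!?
Convert 0b100110 (binary) → 32 + 4 + 2 = 38 (decimal)
Convert 3! (factorial) → 6 (decimal)
Compute 38 × 6 = 228
228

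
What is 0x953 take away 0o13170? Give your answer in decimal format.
Convert 0x953 (hexadecimal) → 9×256 + 5×16 + 3 = 2387 (decimal)
Convert 0o13170 (octal) → 1×4096 + 3×512 + 1×64 + 7×8 = 5752 (decimal)
Compute 2387 - 5752 = -3365
-3365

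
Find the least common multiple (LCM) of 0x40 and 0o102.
Convert 0x40 (hexadecimal) → 4×16 = 64 (decimal)
Convert 0o102 (octal) → 1×64 + 2 = 66 (decimal)
Compute lcm(64, 66) = 2112
2112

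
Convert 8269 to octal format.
Convert 8269 (decimal) → 8269 = 2×4096 + 1×64 + 1×8 + 5 → 0o20115 (octal)
0o20115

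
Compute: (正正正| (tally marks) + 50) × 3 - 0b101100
Convert 正正正| (tally marks) → 5 + 5 + 5 + 1 = 16 (decimal)
Convert 0b101100 (binary) → 32 + 8 + 4 = 44 (decimal)
Expression in decimal: (16 + 50) × 3 - 44
Parentheses first: 16 + 50 = 66
Multiply: 66 × 3 = 198
Subtract: 198 - 44 = 154
154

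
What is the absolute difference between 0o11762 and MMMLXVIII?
Convert 0o11762 (octal) → 1×4096 + 1×512 + 7×64 + 6×8 + 2 = 5106 (decimal)
Convert MMMLXVIII (Roman numeral) → 1000 + 1000 + 1000 + 50 + 10 + 5 + 1 + 1 + 1 = 3068 (decimal)
Compute |5106 - 3068| = 2038
2038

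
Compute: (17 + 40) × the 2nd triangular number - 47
Convert the 2nd triangular number (triangular index) → 2×3/2 = 3 (decimal)
Expression in decimal: (17 + 40) × 3 - 47
Parentheses first: 17 + 40 = 57
Multiply: 57 × 3 = 171
Subtract: 171 - 47 = 124
124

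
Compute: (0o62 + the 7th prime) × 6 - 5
Convert 0o62 (octal) → 6×8 + 2 = 50 (decimal)
Convert the 7th prime (prime index) → 17 (decimal)
Expression in decimal: (50 + 17) × 6 - 5
Parentheses first: 50 + 17 = 67
Multiply: 67 × 6 = 402
Subtract: 402 - 5 = 397
397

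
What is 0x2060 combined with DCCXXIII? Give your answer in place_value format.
Convert 0x2060 (hexadecimal) → 2×4096 + 6×16 = 8288 (decimal)
Convert DCCXXIII (Roman numeral) → 500 + 100 + 100 + 10 + 10 + 1 + 1 + 1 = 723 (decimal)
Compute 8288 + 723 = 9011
Convert 9011 (decimal) → 9011 = 9×1000 + 1×10 + 1 → 9 thousands, 1 ten, 1 one (place-value notation)
9 thousands, 1 ten, 1 one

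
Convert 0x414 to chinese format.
Convert 0x414 (hexadecimal) → 4×256 + 1×16 + 4 = 1044 (decimal)
Convert 1044 (decimal) → 1044 = 1×1000 + 4×10 + 4 → 一千零四十四 (Chinese numeral)
一千零四十四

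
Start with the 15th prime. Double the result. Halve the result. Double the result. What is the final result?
Convert the 15th prime (prime index) → 47 (decimal)
Start: 47
47 × 2 = 94
94 ÷ 2 = 47
47 × 2 = 94
94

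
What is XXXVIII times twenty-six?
Convert XXXVIII (Roman numeral) → 10 + 10 + 10 + 5 + 1 + 1 + 1 = 38 (decimal)
Convert twenty-six (English words) → 26 (decimal)
Compute 38 × 26 = 988
988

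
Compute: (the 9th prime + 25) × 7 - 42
Convert the 9th prime (prime index) → 23 (decimal)
Expression in decimal: (23 + 25) × 7 - 42
Parentheses first: 23 + 25 = 48
Multiply: 48 × 7 = 336
Subtract: 336 - 42 = 294
294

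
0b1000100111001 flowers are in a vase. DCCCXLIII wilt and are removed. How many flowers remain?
Convert 0b1000100111001 (binary) → 4096 + 256 + 32 + 16 + 8 + 1 = 4409 (decimal)
Convert DCCCXLIII (Roman numeral) → 500 + 100 + 100 + 100 + 40 + 1 + 1 + 1 = 843 (decimal)
Compute 4409 - 843 = 3566
3566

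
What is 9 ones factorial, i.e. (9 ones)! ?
Convert 9 ones (place-value notation) → 9 (decimal)
Compute 9! = 362880
362880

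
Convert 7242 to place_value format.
Convert 7242 (decimal) → 7242 = 7×1000 + 2×100 + 4×10 + 2 → 7 thousands, 2 hundreds, 4 tens, 2 ones (place-value notation)
7 thousands, 2 hundreds, 4 tens, 2 ones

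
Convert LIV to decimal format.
Convert LIV (Roman numeral) → 50 + 4 = 54 (decimal)
54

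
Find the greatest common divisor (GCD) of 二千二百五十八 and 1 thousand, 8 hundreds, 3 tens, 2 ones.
Convert 二千二百五十八 (Chinese numeral) → 2×1000 + 2×100 + 5×10 + 8 = 2258 (decimal)
Convert 1 thousand, 8 hundreds, 3 tens, 2 ones (place-value notation) → 1×1000 + 8×100 + 3×10 + 2 = 1832 (decimal)
Compute gcd(2258, 1832) = 2
2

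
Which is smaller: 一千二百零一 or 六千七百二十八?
Convert 一千二百零一 (Chinese numeral) → 1×1000 + 2×100 + 1 = 1201 (decimal)
Convert 六千七百二十八 (Chinese numeral) → 6×1000 + 7×100 + 2×10 + 8 = 6728 (decimal)
Compare 1201 vs 6728: smaller = 1201
1201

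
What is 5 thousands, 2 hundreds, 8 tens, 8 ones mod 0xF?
Convert 5 thousands, 2 hundreds, 8 tens, 8 ones (place-value notation) → 5×1000 + 2×100 + 8×10 + 8 = 5288 (decimal)
Convert 0xF (hexadecimal) → 15 (decimal)
Compute 5288 mod 15 = 8
8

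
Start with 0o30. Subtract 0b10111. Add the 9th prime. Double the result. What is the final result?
Convert 0o30 (octal) → 3×8 = 24 (decimal)
Start: 24
Convert 0b10111 (binary) → 16 + 4 + 2 + 1 = 23 (decimal)
24 - 23 = 1
Convert the 9th prime (prime index) → 23 (decimal)
1 + 23 = 24
24 × 2 = 48
48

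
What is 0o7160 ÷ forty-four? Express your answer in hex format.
Convert 0o7160 (octal) → 7×512 + 1×64 + 6×8 = 3696 (decimal)
Convert forty-four (English words) → 44 (decimal)
Compute 3696 ÷ 44 = 84
Convert 84 (decimal) → 84 = 5×16 + 4 → 0x54 (hexadecimal)
0x54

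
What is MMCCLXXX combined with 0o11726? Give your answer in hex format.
Convert MMCCLXXX (Roman numeral) → 1000 + 1000 + 100 + 100 + 50 + 10 + 10 + 10 = 2280 (decimal)
Convert 0o11726 (octal) → 1×4096 + 1×512 + 7×64 + 2×8 + 6 = 5078 (decimal)
Compute 2280 + 5078 = 7358
Convert 7358 (decimal) → 7358 = 1×4096 + 12×256 + 11×16 + 14 → 0x1CBE (hexadecimal)
0x1CBE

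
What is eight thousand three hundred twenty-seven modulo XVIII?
Convert eight thousand three hundred twenty-seven (English words) → 8×1000 + 3×100 + 27 = 8327 (decimal)
Convert XVIII (Roman numeral) → 10 + 5 + 1 + 1 + 1 = 18 (decimal)
Compute 8327 mod 18 = 11
11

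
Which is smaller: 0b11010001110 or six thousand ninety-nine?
Convert 0b11010001110 (binary) → 1024 + 512 + 128 + 8 + 4 + 2 = 1678 (decimal)
Convert six thousand ninety-nine (English words) → 6×1000 + 99 = 6099 (decimal)
Compare 1678 vs 6099: smaller = 1678
1678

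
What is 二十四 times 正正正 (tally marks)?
Convert 二十四 (Chinese numeral) → 2×10 + 4 = 24 (decimal)
Convert 正正正 (tally marks) → 5 + 5 + 5 = 15 (decimal)
Compute 24 × 15 = 360
360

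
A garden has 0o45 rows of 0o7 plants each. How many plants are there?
Convert 0o7 (octal) → 7 (decimal)
Convert 0o45 (octal) → 4×8 + 5 = 37 (decimal)
Compute 7 × 37 = 259
259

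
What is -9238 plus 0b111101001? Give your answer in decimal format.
Convert 0b111101001 (binary) → 256 + 128 + 64 + 32 + 8 + 1 = 489 (decimal)
Compute -9238 + 489 = -8749
-8749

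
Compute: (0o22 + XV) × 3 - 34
Convert 0o22 (octal) → 2×8 + 2 = 18 (decimal)
Convert XV (Roman numeral) → 10 + 5 = 15 (decimal)
Expression in decimal: (18 + 15) × 3 - 34
Parentheses first: 18 + 15 = 33
Multiply: 33 × 3 = 99
Subtract: 99 - 34 = 65
65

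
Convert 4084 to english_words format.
Convert 4084 (decimal) → 4084 = 4×1000 + 84 → four thousand eighty-four (English words)
four thousand eighty-four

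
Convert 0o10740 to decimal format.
Convert 0o10740 (octal) → 1×4096 + 7×64 + 4×8 = 4576 (decimal)
4576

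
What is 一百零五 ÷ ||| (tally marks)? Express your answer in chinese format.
Convert 一百零五 (Chinese numeral) → 1×100 + 5 = 105 (decimal)
Convert ||| (tally marks) → 3 (decimal)
Compute 105 ÷ 3 = 35
Convert 35 (decimal) → 35 = 3×10 + 5 → 三十五 (Chinese numeral)
三十五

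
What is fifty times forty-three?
Convert fifty (English words) → 50 (decimal)
Convert forty-three (English words) → 43 (decimal)
Compute 50 × 43 = 2150
2150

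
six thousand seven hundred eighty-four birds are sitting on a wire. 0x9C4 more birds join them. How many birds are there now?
Convert six thousand seven hundred eighty-four (English words) → 6×1000 + 7×100 + 84 = 6784 (decimal)
Convert 0x9C4 (hexadecimal) → 9×256 + 12×16 + 4 = 2500 (decimal)
Compute 6784 + 2500 = 9284
9284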